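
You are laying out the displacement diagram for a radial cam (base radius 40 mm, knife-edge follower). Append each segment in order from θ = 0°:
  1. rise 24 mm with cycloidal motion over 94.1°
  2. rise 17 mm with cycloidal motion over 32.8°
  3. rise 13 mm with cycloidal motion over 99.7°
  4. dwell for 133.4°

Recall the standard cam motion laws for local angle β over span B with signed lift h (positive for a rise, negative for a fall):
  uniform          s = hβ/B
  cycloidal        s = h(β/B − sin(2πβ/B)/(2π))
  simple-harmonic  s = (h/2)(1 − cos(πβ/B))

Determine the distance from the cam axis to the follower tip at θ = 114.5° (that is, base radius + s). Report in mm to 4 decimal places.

seg 1 [0°–94.1°] cycloidal, h=24: full span → s += 24 → s = 24.0000
seg 2 [94.1°–126.9°] cycloidal, h=17: θ=114.5° here. β=20.4, B=32.8. 17·(0.6220 − sin(2π·0.6220)/(2π)) = 12.4493 → s = 36.4493
radial distance = base radius + s = 40 + 36.4493 = 76.4493

76.4493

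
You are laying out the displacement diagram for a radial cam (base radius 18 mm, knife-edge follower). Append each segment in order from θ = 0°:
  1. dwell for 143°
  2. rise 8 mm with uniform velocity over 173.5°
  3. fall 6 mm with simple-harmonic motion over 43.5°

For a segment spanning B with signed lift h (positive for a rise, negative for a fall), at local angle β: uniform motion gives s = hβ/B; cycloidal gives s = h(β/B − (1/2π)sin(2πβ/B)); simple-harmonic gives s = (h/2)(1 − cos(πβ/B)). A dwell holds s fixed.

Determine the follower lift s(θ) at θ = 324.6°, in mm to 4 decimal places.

seg 1 [0°–143°] dwell: s stays 0.0000
seg 2 [143°–316.5°] uniform, h=8: full span → s += 8 → s = 8.0000
seg 3 [316.5°–360°] simple-harmonic, h=-6: θ=324.6° here. β=8.1, B=43.5. -6/2·(1 − cos(π·0.1862)) = -0.4988 → s = 7.5012

7.5012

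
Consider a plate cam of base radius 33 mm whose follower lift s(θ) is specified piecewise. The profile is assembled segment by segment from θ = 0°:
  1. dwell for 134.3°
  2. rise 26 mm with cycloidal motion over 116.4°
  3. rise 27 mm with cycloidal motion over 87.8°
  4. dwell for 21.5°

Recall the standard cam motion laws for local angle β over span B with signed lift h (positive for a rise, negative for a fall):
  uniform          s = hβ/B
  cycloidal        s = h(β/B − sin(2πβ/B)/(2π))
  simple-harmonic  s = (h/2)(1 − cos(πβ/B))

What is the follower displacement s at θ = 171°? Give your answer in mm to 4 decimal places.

seg 1 [0°–134.3°] dwell: s stays 0.0000
seg 2 [134.3°–250.7°] cycloidal, h=26: θ=171° here. β=36.7, B=116.4. 26·(0.3153 − sin(2π·0.3153)/(2π)) = 4.4029 → s = 4.4029

4.4029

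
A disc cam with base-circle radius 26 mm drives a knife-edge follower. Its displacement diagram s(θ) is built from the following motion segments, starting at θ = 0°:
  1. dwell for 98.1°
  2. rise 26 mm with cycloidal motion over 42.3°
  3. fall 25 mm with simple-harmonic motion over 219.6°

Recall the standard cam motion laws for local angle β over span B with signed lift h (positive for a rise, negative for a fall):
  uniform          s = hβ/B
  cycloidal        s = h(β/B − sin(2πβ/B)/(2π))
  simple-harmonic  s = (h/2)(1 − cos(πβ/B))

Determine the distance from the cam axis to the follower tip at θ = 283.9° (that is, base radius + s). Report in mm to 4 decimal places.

seg 1 [0°–98.1°] dwell: s stays 0.0000
seg 2 [98.1°–140.4°] cycloidal, h=26: full span → s += 26 → s = 26.0000
seg 3 [140.4°–360°] simple-harmonic, h=-25: θ=283.9° here. β=143.5, B=219.6. -25/2·(1 − cos(π·0.6535)) = -18.2956 → s = 7.7044
radial distance = base radius + s = 26 + 7.7044 = 33.7044

33.7044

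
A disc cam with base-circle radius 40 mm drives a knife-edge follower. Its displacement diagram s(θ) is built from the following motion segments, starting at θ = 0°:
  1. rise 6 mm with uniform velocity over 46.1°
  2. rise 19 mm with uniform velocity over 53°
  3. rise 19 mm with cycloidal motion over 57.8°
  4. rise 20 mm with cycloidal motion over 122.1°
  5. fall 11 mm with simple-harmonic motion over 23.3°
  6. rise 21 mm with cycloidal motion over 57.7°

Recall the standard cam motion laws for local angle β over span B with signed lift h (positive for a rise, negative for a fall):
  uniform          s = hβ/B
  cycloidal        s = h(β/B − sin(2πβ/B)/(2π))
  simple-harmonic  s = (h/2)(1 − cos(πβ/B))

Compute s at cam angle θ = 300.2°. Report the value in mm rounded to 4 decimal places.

seg 1 [0°–46.1°] uniform, h=6: full span → s += 6 → s = 6.0000
seg 2 [46.1°–99.1°] uniform, h=19: full span → s += 19 → s = 25.0000
seg 3 [99.1°–156.9°] cycloidal, h=19: full span → s += 19 → s = 44.0000
seg 4 [156.9°–279°] cycloidal, h=20: full span → s += 20 → s = 64.0000
seg 5 [279°–302.3°] simple-harmonic, h=-11: θ=300.2° here. β=21.2, B=23.3. -11/2·(1 − cos(π·0.9099)) = -10.7810 → s = 53.2190

53.2190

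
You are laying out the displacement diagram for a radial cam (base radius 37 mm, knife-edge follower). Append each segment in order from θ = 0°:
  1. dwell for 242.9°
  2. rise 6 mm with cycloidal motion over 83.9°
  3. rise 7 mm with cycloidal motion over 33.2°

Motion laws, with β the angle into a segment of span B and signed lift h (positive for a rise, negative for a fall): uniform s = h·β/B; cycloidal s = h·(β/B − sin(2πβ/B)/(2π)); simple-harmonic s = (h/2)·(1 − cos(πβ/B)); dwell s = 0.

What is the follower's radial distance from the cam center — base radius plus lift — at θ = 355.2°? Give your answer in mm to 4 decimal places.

seg 1 [0°–242.9°] dwell: s stays 0.0000
seg 2 [242.9°–326.8°] cycloidal, h=6: full span → s += 6 → s = 6.0000
seg 3 [326.8°–360°] cycloidal, h=7: θ=355.2° here. β=28.4, B=33.2. 7·(0.8554 − sin(2π·0.8554)/(2π)) = 6.8664 → s = 12.8664
radial distance = base radius + s = 37 + 12.8664 = 49.8664

49.8664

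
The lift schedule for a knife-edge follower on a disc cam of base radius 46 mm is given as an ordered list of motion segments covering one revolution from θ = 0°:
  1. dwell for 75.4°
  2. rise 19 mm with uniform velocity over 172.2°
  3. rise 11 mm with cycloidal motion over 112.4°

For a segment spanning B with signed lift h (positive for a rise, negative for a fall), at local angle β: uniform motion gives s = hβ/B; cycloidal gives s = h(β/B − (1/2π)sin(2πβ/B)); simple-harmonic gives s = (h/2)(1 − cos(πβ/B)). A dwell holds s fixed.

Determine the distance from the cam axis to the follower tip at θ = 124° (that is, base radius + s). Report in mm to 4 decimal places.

seg 1 [0°–75.4°] dwell: s stays 0.0000
seg 2 [75.4°–247.6°] uniform, h=19: θ=124° here. β=48.6, B=172.2. 19·48.6/172.2 = 5.3624 → s = 5.3624
radial distance = base radius + s = 46 + 5.3624 = 51.3624

51.3624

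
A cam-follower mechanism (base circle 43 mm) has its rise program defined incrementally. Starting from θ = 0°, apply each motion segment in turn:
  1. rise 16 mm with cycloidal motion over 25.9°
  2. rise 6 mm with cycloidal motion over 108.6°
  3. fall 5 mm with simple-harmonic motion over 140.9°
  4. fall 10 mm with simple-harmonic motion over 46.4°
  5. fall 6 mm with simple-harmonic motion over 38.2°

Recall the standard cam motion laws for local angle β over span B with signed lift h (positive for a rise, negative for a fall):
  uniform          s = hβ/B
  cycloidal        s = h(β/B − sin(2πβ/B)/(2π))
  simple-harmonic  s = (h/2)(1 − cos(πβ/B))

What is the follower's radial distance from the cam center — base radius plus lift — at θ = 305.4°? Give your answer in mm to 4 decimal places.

seg 1 [0°–25.9°] cycloidal, h=16: full span → s += 16 → s = 16.0000
seg 2 [25.9°–134.5°] cycloidal, h=6: full span → s += 6 → s = 22.0000
seg 3 [134.5°–275.4°] simple-harmonic, h=-5: full span → s += -5 → s = 17.0000
seg 4 [275.4°–321.8°] simple-harmonic, h=-10: θ=305.4° here. β=30, B=46.4. -10/2·(1 − cos(π·0.6466)) = -7.2216 → s = 9.7784
radial distance = base radius + s = 43 + 9.7784 = 52.7784

52.7784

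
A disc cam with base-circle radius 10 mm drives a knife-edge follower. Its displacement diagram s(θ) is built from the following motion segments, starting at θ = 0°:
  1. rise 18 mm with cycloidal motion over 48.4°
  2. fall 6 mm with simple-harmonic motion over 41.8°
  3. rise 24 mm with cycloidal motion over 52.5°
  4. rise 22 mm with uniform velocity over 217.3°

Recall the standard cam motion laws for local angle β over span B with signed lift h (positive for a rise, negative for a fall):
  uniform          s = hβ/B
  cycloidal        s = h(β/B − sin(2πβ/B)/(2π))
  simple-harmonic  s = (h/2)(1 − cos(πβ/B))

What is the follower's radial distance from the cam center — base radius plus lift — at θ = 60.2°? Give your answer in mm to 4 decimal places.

seg 1 [0°–48.4°] cycloidal, h=18: full span → s += 18 → s = 18.0000
seg 2 [48.4°–90.2°] simple-harmonic, h=-6: θ=60.2° here. β=11.8, B=41.8. -6/2·(1 − cos(π·0.2823)) = -1.1045 → s = 16.8955
radial distance = base radius + s = 10 + 16.8955 = 26.8955

26.8955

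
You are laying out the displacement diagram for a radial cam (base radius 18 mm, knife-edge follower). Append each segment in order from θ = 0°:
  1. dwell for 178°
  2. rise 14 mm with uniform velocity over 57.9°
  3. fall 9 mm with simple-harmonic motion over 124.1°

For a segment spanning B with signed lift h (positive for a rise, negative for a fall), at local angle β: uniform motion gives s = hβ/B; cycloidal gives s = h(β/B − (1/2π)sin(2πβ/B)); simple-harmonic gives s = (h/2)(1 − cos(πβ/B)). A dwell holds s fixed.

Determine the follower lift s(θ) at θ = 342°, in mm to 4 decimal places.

seg 1 [0°–178°] dwell: s stays 0.0000
seg 2 [178°–235.9°] uniform, h=14: full span → s += 14 → s = 14.0000
seg 3 [235.9°–360°] simple-harmonic, h=-9: θ=342° here. β=106.1, B=124.1. -9/2·(1 − cos(π·0.8550)) = -8.5408 → s = 5.4592

5.4592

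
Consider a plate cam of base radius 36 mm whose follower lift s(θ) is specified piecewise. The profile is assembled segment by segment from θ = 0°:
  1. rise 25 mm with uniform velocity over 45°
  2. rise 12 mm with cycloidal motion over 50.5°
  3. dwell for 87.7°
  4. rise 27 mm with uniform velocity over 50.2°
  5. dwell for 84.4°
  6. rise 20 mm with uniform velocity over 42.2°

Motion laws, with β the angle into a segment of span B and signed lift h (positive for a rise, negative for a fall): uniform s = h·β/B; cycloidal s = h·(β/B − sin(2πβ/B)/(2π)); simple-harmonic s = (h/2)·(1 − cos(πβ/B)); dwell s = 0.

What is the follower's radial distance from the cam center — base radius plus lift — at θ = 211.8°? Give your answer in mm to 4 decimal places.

seg 1 [0°–45°] uniform, h=25: full span → s += 25 → s = 25.0000
seg 2 [45°–95.5°] cycloidal, h=12: full span → s += 12 → s = 37.0000
seg 3 [95.5°–183.2°] dwell: s stays 37.0000
seg 4 [183.2°–233.4°] uniform, h=27: θ=211.8° here. β=28.6, B=50.2. 27·28.6/50.2 = 15.3825 → s = 52.3825
radial distance = base radius + s = 36 + 52.3825 = 88.3825

88.3825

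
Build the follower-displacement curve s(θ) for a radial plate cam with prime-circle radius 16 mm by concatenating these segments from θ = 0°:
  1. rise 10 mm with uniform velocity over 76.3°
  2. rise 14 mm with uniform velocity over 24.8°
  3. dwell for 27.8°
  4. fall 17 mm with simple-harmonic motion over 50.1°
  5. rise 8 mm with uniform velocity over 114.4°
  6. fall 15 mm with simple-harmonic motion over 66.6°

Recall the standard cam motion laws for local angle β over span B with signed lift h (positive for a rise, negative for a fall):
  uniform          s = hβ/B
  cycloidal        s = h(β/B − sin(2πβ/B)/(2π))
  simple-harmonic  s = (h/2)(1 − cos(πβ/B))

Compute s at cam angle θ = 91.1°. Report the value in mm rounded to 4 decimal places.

seg 1 [0°–76.3°] uniform, h=10: full span → s += 10 → s = 10.0000
seg 2 [76.3°–101.1°] uniform, h=14: θ=91.1° here. β=14.8, B=24.8. 14·14.8/24.8 = 8.3548 → s = 18.3548

18.3548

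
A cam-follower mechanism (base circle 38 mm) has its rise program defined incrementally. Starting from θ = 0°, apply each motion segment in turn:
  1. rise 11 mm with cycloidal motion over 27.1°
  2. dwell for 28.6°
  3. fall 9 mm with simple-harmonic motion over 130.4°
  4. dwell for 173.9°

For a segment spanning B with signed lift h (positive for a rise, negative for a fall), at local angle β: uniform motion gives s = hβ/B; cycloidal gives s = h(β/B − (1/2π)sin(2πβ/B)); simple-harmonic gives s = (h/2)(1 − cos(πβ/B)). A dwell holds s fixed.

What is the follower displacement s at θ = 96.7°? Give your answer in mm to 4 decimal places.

seg 1 [0°–27.1°] cycloidal, h=11: full span → s += 11 → s = 11.0000
seg 2 [27.1°–55.7°] dwell: s stays 11.0000
seg 3 [55.7°–186.1°] simple-harmonic, h=-9: θ=96.7° here. β=41, B=130.4. -9/2·(1 − cos(π·0.3144)) = -2.0225 → s = 8.9775

8.9775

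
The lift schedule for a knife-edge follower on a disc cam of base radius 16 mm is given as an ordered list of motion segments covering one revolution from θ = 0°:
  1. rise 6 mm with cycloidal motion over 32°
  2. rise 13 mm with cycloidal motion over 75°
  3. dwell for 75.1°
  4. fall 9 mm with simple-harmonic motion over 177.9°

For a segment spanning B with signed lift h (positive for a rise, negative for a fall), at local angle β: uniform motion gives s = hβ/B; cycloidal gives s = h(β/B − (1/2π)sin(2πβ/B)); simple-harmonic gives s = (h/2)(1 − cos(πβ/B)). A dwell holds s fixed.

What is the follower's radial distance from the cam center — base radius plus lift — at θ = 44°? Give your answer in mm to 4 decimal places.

seg 1 [0°–32°] cycloidal, h=6: full span → s += 6 → s = 6.0000
seg 2 [32°–107°] cycloidal, h=13: θ=44° here. β=12, B=75. 13·(0.1600 − sin(2π·0.1600)/(2π)) = 0.3331 → s = 6.3331
radial distance = base radius + s = 16 + 6.3331 = 22.3331

22.3331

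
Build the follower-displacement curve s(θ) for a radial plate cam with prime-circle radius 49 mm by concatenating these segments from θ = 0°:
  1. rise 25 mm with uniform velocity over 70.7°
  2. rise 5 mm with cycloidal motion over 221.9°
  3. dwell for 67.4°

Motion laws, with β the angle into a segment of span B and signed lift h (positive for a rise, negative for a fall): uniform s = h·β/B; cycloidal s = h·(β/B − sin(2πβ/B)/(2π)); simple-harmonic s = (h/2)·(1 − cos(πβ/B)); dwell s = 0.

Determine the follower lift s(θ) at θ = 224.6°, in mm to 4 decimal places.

seg 1 [0°–70.7°] uniform, h=25: full span → s += 25 → s = 25.0000
seg 2 [70.7°–292.6°] cycloidal, h=5: θ=224.6° here. β=153.9, B=221.9. 5·(0.6936 − sin(2π·0.6936)/(2π)) = 4.2140 → s = 29.2140

29.2140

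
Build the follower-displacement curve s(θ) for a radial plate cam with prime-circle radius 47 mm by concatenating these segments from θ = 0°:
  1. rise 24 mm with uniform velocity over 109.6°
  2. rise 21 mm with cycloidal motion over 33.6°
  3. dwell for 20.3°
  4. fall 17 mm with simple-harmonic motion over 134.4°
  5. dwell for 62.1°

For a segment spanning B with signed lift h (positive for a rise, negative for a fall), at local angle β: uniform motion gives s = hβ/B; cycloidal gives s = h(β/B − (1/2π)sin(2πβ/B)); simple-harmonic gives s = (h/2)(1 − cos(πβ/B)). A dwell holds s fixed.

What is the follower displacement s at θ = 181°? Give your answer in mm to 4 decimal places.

seg 1 [0°–109.6°] uniform, h=24: full span → s += 24 → s = 24.0000
seg 2 [109.6°–143.2°] cycloidal, h=21: full span → s += 21 → s = 45.0000
seg 3 [143.2°–163.5°] dwell: s stays 45.0000
seg 4 [163.5°–297.9°] simple-harmonic, h=-17: θ=181° here. β=17.5, B=134.4. -17/2·(1 − cos(π·0.1302)) = -0.7013 → s = 44.2987

44.2987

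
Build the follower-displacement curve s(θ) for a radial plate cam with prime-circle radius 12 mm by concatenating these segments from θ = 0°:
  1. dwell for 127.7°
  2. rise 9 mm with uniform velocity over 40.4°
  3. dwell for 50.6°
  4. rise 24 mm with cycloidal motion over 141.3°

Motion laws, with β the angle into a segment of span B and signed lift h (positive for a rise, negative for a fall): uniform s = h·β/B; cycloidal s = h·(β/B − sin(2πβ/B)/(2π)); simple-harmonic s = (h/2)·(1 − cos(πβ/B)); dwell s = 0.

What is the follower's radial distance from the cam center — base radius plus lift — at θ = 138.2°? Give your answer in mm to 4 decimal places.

seg 1 [0°–127.7°] dwell: s stays 0.0000
seg 2 [127.7°–168.1°] uniform, h=9: θ=138.2° here. β=10.5, B=40.4. 9·10.5/40.4 = 2.3391 → s = 2.3391
radial distance = base radius + s = 12 + 2.3391 = 14.3391

14.3391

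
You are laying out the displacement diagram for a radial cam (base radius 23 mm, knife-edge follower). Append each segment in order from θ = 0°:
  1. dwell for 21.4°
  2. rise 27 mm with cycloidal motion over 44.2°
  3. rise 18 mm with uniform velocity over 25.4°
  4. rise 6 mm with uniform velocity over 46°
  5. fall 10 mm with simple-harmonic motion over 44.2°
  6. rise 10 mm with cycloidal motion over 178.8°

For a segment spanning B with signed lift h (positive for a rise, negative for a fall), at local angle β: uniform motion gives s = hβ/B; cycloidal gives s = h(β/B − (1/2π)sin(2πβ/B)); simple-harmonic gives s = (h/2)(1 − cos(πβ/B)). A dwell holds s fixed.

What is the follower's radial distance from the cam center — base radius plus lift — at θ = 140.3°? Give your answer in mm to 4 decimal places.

seg 1 [0°–21.4°] dwell: s stays 0.0000
seg 2 [21.4°–65.6°] cycloidal, h=27: full span → s += 27 → s = 27.0000
seg 3 [65.6°–91°] uniform, h=18: full span → s += 18 → s = 45.0000
seg 4 [91°–137°] uniform, h=6: full span → s += 6 → s = 51.0000
seg 5 [137°–181.2°] simple-harmonic, h=-10: θ=140.3° here. β=3.3, B=44.2. -10/2·(1 − cos(π·0.0747)) = -0.1369 → s = 50.8631
radial distance = base radius + s = 23 + 50.8631 = 73.8631

73.8631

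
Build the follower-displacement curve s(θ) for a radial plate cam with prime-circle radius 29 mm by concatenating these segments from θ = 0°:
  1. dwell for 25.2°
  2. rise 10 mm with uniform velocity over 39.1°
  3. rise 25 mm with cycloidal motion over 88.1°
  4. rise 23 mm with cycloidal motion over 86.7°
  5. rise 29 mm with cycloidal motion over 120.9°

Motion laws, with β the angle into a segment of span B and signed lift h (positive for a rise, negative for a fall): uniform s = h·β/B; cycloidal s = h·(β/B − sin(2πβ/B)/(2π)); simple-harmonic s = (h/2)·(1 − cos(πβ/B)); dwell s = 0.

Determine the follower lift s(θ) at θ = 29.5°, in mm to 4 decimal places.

seg 1 [0°–25.2°] dwell: s stays 0.0000
seg 2 [25.2°–64.3°] uniform, h=10: θ=29.5° here. β=4.3, B=39.1. 10·4.3/39.1 = 1.0997 → s = 1.0997

1.0997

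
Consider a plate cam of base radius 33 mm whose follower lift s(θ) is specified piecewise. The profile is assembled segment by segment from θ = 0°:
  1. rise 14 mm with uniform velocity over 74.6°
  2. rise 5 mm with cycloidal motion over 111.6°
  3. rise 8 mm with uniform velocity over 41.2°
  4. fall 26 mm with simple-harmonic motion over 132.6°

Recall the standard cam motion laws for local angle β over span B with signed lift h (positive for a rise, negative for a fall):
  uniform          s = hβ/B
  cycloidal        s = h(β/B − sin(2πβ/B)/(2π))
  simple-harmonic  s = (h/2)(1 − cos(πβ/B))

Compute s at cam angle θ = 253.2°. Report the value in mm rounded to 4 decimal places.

seg 1 [0°–74.6°] uniform, h=14: full span → s += 14 → s = 14.0000
seg 2 [74.6°–186.2°] cycloidal, h=5: full span → s += 5 → s = 19.0000
seg 3 [186.2°–227.4°] uniform, h=8: full span → s += 8 → s = 27.0000
seg 4 [227.4°–360°] simple-harmonic, h=-26: θ=253.2° here. β=25.8, B=132.6. -26/2·(1 − cos(π·0.1946)) = -2.3540 → s = 24.6460

24.6460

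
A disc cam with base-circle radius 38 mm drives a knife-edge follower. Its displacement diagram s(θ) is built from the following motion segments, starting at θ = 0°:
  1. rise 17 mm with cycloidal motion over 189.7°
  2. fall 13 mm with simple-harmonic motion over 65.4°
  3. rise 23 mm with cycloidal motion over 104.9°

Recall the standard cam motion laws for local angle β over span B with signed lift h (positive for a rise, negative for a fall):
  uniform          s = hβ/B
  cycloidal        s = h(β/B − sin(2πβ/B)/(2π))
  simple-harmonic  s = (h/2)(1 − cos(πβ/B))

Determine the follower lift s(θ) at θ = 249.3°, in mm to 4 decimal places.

seg 1 [0°–189.7°] cycloidal, h=17: full span → s += 17 → s = 17.0000
seg 2 [189.7°–255.1°] simple-harmonic, h=-13: θ=249.3° here. β=59.6, B=65.4. -13/2·(1 − cos(π·0.9113)) = -12.7493 → s = 4.2507

4.2507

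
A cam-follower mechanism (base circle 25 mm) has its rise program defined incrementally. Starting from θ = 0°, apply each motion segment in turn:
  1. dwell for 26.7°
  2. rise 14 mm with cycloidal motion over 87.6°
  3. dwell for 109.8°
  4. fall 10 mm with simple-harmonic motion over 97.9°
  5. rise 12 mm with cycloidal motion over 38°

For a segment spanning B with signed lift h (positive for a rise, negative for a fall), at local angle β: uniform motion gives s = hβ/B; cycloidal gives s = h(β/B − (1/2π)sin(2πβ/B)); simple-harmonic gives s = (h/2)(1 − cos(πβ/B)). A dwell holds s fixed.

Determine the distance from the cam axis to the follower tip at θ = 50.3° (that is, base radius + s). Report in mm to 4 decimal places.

seg 1 [0°–26.7°] dwell: s stays 0.0000
seg 2 [26.7°–114.3°] cycloidal, h=14: θ=50.3° here. β=23.6, B=87.6. 14·(0.2694 − sin(2π·0.2694)/(2π)) = 1.5601 → s = 1.5601
radial distance = base radius + s = 25 + 1.5601 = 26.5601

26.5601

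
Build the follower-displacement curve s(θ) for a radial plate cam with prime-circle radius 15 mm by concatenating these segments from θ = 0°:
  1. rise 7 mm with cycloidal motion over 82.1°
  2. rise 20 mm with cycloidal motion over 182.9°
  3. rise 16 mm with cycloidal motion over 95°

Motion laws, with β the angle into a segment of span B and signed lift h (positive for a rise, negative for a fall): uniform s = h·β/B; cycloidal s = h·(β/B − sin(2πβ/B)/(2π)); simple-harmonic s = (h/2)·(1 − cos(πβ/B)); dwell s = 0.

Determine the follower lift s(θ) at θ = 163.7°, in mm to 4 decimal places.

seg 1 [0°–82.1°] cycloidal, h=7: full span → s += 7 → s = 7.0000
seg 2 [82.1°–265°] cycloidal, h=20: θ=163.7° here. β=81.6, B=182.9. 20·(0.4461 − sin(2π·0.4461)/(2π)) = 7.8663 → s = 14.8663

14.8663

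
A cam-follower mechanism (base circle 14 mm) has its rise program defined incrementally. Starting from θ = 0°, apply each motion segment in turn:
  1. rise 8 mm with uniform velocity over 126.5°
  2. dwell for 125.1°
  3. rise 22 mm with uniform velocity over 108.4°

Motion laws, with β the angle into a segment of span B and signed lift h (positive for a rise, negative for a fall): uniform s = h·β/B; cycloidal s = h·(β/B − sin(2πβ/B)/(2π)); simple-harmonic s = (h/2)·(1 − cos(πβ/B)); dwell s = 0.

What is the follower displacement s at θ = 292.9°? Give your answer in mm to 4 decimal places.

seg 1 [0°–126.5°] uniform, h=8: full span → s += 8 → s = 8.0000
seg 2 [126.5°–251.6°] dwell: s stays 8.0000
seg 3 [251.6°–360°] uniform, h=22: θ=292.9° here. β=41.3, B=108.4. 22·41.3/108.4 = 8.3819 → s = 16.3819

16.3819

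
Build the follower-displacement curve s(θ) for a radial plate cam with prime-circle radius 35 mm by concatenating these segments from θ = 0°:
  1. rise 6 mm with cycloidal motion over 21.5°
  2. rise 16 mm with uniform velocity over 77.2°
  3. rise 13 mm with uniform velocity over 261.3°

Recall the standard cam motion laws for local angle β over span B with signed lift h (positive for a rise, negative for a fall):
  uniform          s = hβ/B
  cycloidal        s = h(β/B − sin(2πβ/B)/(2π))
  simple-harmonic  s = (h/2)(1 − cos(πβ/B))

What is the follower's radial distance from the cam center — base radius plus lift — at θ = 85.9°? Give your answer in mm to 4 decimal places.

seg 1 [0°–21.5°] cycloidal, h=6: full span → s += 6 → s = 6.0000
seg 2 [21.5°–98.7°] uniform, h=16: θ=85.9° here. β=64.4, B=77.2. 16·64.4/77.2 = 13.3472 → s = 19.3472
radial distance = base radius + s = 35 + 19.3472 = 54.3472

54.3472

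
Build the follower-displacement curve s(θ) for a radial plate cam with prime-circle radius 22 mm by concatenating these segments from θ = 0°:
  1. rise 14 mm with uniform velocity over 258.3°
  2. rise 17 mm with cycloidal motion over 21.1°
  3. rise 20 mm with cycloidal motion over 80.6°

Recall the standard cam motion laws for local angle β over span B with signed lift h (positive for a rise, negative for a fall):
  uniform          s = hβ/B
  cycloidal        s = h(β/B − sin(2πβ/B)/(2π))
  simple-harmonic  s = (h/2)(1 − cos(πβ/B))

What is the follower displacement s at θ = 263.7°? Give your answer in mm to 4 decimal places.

seg 1 [0°–258.3°] uniform, h=14: full span → s += 14 → s = 14.0000
seg 2 [258.3°–279.4°] cycloidal, h=17: θ=263.7° here. β=5.4, B=21.1. 17·(0.2559 − sin(2π·0.2559)/(2π)) = 1.6470 → s = 15.6470

15.6470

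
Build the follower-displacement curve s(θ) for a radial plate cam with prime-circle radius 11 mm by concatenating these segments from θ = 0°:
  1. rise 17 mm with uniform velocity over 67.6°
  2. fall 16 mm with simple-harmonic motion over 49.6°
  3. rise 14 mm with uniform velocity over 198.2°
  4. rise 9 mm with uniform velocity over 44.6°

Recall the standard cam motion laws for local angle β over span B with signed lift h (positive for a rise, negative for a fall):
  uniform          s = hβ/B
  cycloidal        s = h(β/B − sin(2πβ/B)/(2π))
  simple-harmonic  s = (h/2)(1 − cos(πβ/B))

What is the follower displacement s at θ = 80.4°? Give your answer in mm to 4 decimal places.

seg 1 [0°–67.6°] uniform, h=17: full span → s += 17 → s = 17.0000
seg 2 [67.6°–117.2°] simple-harmonic, h=-16: θ=80.4° here. β=12.8, B=49.6. -16/2·(1 − cos(π·0.2581)) = -2.4883 → s = 14.5117

14.5117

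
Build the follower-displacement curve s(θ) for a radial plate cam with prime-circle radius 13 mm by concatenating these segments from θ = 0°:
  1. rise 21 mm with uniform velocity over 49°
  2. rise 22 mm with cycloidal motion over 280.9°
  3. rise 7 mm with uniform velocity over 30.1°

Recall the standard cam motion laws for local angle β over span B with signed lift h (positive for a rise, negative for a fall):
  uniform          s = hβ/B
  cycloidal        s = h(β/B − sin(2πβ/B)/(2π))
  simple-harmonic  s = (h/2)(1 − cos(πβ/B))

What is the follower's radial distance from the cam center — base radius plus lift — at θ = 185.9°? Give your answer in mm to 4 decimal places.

seg 1 [0°–49°] uniform, h=21: full span → s += 21 → s = 21.0000
seg 2 [49°–329.9°] cycloidal, h=22: θ=185.9° here. β=136.9, B=280.9. 22·(0.4874 − sin(2π·0.4874)/(2π)) = 10.4442 → s = 31.4442
radial distance = base radius + s = 13 + 31.4442 = 44.4442

44.4442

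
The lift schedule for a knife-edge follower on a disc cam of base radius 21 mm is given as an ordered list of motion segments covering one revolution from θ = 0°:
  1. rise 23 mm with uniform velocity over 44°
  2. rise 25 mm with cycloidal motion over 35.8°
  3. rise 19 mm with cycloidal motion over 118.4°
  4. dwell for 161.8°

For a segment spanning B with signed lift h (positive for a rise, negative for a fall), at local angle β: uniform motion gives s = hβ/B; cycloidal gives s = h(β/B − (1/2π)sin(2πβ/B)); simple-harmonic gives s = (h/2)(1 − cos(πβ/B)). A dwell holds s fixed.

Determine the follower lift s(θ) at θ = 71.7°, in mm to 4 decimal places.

seg 1 [0°–44°] uniform, h=23: full span → s += 23 → s = 23.0000
seg 2 [44°–79.8°] cycloidal, h=25: θ=71.7° here. β=27.7, B=35.8. 25·(0.7737 − sin(2π·0.7737)/(2π)) = 23.2783 → s = 46.2783

46.2783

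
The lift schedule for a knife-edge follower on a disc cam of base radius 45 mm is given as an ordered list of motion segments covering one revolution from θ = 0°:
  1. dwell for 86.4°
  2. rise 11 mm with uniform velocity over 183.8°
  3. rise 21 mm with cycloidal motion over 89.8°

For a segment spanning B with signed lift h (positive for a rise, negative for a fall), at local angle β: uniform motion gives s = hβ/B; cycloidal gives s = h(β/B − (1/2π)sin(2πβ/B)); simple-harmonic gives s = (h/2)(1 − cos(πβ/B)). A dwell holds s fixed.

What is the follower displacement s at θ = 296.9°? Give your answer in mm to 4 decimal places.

seg 1 [0°–86.4°] dwell: s stays 0.0000
seg 2 [86.4°–270.2°] uniform, h=11: full span → s += 11 → s = 11.0000
seg 3 [270.2°–360°] cycloidal, h=21: θ=296.9° here. β=26.7, B=89.8. 21·(0.2973 − sin(2π·0.2973)/(2π)) = 3.0483 → s = 14.0483

14.0483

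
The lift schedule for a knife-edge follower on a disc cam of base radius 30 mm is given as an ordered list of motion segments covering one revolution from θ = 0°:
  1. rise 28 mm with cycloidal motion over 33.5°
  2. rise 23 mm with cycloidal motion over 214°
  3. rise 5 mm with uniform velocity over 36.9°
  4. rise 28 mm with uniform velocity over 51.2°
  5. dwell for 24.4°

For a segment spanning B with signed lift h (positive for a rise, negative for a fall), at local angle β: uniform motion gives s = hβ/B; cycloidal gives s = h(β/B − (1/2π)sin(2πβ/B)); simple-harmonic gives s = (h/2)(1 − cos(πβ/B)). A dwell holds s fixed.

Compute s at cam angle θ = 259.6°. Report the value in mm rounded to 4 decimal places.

seg 1 [0°–33.5°] cycloidal, h=28: full span → s += 28 → s = 28.0000
seg 2 [33.5°–247.5°] cycloidal, h=23: full span → s += 23 → s = 51.0000
seg 3 [247.5°–284.4°] uniform, h=5: θ=259.6° here. β=12.1, B=36.9. 5·12.1/36.9 = 1.6396 → s = 52.6396

52.6396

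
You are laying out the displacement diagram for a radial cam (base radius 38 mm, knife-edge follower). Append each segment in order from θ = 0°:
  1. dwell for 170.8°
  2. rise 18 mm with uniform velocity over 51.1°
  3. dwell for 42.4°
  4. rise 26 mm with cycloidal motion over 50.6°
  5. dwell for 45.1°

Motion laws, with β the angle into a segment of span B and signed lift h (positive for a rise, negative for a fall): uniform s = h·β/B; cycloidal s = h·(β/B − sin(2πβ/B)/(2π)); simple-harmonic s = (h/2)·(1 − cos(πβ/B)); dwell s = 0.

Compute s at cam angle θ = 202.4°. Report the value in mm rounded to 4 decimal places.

seg 1 [0°–170.8°] dwell: s stays 0.0000
seg 2 [170.8°–221.9°] uniform, h=18: θ=202.4° here. β=31.6, B=51.1. 18·31.6/51.1 = 11.1311 → s = 11.1311

11.1311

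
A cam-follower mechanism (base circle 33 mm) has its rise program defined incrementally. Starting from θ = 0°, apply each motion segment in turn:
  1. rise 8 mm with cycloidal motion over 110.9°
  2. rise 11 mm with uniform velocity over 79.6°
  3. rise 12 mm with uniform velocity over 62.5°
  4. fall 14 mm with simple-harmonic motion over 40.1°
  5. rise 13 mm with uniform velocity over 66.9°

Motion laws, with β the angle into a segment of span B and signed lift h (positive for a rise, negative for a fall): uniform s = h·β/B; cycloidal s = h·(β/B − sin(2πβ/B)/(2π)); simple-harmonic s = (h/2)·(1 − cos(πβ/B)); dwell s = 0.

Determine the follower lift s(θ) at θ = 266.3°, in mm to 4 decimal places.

seg 1 [0°–110.9°] cycloidal, h=8: full span → s += 8 → s = 8.0000
seg 2 [110.9°–190.5°] uniform, h=11: full span → s += 11 → s = 19.0000
seg 3 [190.5°–253°] uniform, h=12: full span → s += 12 → s = 31.0000
seg 4 [253°–293.1°] simple-harmonic, h=-14: θ=266.3° here. β=13.3, B=40.1. -14/2·(1 − cos(π·0.3317)) = -3.4684 → s = 27.5316

27.5316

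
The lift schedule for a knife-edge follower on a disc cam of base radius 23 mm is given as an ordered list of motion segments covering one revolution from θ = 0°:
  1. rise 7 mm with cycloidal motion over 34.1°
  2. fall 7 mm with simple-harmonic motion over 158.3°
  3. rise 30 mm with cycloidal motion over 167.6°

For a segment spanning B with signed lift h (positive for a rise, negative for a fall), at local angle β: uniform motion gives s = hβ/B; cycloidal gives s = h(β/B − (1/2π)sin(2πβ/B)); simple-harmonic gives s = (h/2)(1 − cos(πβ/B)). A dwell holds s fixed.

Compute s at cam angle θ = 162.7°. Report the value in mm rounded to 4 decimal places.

seg 1 [0°–34.1°] cycloidal, h=7: full span → s += 7 → s = 7.0000
seg 2 [34.1°–192.4°] simple-harmonic, h=-7: θ=162.7° here. β=128.6, B=158.3. -7/2·(1 − cos(π·0.8124)) = -6.4094 → s = 0.5906

0.5906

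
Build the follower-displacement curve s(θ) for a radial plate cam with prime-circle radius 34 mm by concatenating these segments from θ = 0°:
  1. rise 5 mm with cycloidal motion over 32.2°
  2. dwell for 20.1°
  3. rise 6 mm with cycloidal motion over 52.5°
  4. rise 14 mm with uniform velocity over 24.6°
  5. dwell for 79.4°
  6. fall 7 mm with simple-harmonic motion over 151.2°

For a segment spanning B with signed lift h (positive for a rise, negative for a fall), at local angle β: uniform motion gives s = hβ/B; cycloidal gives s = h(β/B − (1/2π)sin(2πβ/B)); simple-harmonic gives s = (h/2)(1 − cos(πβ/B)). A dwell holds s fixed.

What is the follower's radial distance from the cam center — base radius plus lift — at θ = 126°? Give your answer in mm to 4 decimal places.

seg 1 [0°–32.2°] cycloidal, h=5: full span → s += 5 → s = 5.0000
seg 2 [32.2°–52.3°] dwell: s stays 5.0000
seg 3 [52.3°–104.8°] cycloidal, h=6: full span → s += 6 → s = 11.0000
seg 4 [104.8°–129.4°] uniform, h=14: θ=126° here. β=21.2, B=24.6. 14·21.2/24.6 = 12.0650 → s = 23.0650
radial distance = base radius + s = 34 + 23.0650 = 57.0650

57.0650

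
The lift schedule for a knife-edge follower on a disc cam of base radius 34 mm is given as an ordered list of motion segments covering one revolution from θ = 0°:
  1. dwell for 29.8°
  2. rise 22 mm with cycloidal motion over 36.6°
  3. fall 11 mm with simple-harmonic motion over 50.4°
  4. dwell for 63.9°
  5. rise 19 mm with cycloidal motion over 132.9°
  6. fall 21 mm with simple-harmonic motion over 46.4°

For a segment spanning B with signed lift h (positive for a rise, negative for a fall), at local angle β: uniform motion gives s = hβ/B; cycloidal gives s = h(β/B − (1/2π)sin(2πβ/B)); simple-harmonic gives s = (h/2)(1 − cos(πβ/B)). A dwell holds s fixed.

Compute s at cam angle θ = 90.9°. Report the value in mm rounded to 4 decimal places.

seg 1 [0°–29.8°] dwell: s stays 0.0000
seg 2 [29.8°–66.4°] cycloidal, h=22: full span → s += 22 → s = 22.0000
seg 3 [66.4°–116.8°] simple-harmonic, h=-11: θ=90.9° here. β=24.5, B=50.4. -11/2·(1 − cos(π·0.4861)) = -5.2601 → s = 16.7399

16.7399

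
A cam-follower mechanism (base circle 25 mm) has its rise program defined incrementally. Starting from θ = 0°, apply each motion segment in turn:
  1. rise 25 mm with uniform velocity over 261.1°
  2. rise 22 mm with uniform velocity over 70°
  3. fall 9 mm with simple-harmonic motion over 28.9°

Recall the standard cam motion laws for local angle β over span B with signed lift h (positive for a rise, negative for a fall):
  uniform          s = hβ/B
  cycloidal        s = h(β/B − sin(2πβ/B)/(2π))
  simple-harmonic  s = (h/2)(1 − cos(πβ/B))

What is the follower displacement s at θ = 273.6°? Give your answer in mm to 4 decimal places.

seg 1 [0°–261.1°] uniform, h=25: full span → s += 25 → s = 25.0000
seg 2 [261.1°–331.1°] uniform, h=22: θ=273.6° here. β=12.5, B=70. 22·12.5/70 = 3.9286 → s = 28.9286

28.9286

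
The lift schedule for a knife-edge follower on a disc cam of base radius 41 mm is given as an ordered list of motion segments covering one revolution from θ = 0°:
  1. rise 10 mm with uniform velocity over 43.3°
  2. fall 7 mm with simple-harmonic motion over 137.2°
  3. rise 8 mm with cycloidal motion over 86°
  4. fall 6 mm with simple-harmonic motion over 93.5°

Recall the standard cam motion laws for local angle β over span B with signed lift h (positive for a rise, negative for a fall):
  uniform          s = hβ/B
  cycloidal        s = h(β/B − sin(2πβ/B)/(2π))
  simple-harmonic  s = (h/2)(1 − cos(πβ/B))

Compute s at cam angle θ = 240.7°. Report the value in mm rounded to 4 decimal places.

seg 1 [0°–43.3°] uniform, h=10: full span → s += 10 → s = 10.0000
seg 2 [43.3°–180.5°] simple-harmonic, h=-7: full span → s += -7 → s = 3.0000
seg 3 [180.5°–266.5°] cycloidal, h=8: θ=240.7° here. β=60.2, B=86. 8·(0.7000 − sin(2π·0.7000)/(2π)) = 6.8109 → s = 9.8109

9.8109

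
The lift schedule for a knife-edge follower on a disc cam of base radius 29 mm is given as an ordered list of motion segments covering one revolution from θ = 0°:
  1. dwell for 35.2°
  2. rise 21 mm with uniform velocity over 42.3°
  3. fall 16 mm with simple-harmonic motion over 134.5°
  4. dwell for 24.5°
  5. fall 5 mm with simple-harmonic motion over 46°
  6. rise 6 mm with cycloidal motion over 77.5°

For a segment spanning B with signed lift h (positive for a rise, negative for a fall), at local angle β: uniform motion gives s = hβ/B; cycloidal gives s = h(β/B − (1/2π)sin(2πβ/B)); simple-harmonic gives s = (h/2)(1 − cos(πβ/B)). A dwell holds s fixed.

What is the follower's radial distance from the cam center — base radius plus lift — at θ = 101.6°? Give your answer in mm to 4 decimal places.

seg 1 [0°–35.2°] dwell: s stays 0.0000
seg 2 [35.2°–77.5°] uniform, h=21: full span → s += 21 → s = 21.0000
seg 3 [77.5°–212°] simple-harmonic, h=-16: θ=101.6° here. β=24.1, B=134.5. -16/2·(1 − cos(π·0.1792)) = -1.2344 → s = 19.7656
radial distance = base radius + s = 29 + 19.7656 = 48.7656

48.7656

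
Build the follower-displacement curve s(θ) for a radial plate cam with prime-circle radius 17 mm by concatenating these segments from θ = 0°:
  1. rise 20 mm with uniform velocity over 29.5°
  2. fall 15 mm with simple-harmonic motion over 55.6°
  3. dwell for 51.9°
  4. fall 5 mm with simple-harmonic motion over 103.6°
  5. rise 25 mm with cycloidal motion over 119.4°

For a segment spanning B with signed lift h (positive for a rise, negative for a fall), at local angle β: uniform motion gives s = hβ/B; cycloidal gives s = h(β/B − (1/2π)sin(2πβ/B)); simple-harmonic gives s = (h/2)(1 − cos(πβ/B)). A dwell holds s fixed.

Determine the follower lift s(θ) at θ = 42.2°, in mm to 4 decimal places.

seg 1 [0°–29.5°] uniform, h=20: full span → s += 20 → s = 20.0000
seg 2 [29.5°–85.1°] simple-harmonic, h=-15: θ=42.2° here. β=12.7, B=55.6. -15/2·(1 − cos(π·0.2284)) = -1.8496 → s = 18.1504

18.1504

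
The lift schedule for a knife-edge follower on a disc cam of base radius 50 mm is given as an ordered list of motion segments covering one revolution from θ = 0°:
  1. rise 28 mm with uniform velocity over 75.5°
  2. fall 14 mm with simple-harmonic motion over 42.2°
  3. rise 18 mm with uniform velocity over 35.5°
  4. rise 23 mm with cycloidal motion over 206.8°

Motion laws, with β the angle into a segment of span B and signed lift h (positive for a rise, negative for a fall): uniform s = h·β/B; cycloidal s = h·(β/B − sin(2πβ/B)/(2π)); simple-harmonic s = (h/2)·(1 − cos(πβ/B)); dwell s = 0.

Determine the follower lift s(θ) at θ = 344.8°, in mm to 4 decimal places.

seg 1 [0°–75.5°] uniform, h=28: full span → s += 28 → s = 28.0000
seg 2 [75.5°–117.7°] simple-harmonic, h=-14: full span → s += -14 → s = 14.0000
seg 3 [117.7°–153.2°] uniform, h=18: full span → s += 18 → s = 32.0000
seg 4 [153.2°–360°] cycloidal, h=23: θ=344.8° here. β=191.6, B=206.8. 23·(0.9265 − sin(2π·0.9265)/(2π)) = 22.9405 → s = 54.9405

54.9405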